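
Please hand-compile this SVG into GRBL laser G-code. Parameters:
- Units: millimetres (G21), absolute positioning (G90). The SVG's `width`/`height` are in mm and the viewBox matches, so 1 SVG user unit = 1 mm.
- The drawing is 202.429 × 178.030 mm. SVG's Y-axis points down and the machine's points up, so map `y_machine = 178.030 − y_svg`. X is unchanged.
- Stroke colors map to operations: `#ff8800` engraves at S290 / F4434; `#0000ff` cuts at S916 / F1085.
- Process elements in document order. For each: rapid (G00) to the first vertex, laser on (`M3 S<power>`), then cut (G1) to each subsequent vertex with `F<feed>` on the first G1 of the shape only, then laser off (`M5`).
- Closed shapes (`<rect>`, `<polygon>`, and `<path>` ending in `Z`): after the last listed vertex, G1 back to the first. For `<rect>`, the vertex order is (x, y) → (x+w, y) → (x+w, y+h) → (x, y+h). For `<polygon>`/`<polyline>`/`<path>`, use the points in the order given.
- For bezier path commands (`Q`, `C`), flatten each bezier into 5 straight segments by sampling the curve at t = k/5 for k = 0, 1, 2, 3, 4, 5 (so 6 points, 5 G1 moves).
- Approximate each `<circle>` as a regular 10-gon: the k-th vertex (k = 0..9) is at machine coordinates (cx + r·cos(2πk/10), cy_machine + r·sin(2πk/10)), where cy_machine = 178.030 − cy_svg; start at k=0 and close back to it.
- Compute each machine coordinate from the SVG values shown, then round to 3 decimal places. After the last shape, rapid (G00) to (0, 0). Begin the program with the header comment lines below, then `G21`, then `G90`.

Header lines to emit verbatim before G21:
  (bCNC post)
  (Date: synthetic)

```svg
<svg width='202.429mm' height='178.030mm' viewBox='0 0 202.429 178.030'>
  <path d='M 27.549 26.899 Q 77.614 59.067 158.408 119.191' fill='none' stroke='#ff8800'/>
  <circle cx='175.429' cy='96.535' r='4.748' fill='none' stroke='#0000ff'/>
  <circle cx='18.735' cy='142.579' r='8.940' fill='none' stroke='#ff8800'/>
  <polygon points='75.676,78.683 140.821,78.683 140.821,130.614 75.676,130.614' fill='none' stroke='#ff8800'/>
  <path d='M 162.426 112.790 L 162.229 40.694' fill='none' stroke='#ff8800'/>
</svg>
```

Since the viewBox matches the mm dimensions, user units are millimetres directly. The only transform is the Y-flip y_m = 178.030 − y_svg.

Shape 1 is a quadratic bezier drawn with `<path>`. Its stroke #ff8800 means engrave at S290, F4434. After flipping Y the toolpath is (27.549,151.131) → (48.804,137.146) → (72.518,120.924) → (98.689,102.465) → (127.320,81.770) → (158.408,58.839).

Shape 2 is a circle drawn with `<circle>`. Its stroke #0000ff means cut at S916, F1085. After flipping Y the toolpath is (180.177,81.495) → (179.270,84.286) → (176.896,86.011) → (173.962,86.011) → (171.588,84.286) → (170.681,81.495) → (171.588,78.704) → (173.962,76.979) → (176.896,76.979) → (179.270,78.704) → (180.177,81.495), returning to the start.

Shape 3 is a circle drawn with `<circle>`. Its stroke #ff8800 means engrave at S290, F4434. After flipping Y the toolpath is (27.675,35.451) → (25.968,40.706) → (21.498,43.953) → (15.972,43.953) → (11.502,40.706) → (9.795,35.451) → (11.502,30.196) → (15.972,26.949) → (21.498,26.949) → (25.968,30.196) → (27.675,35.451), returning to the start.

Shape 4 is a rectangle drawn with `<polygon>`. Its stroke #ff8800 means engrave at S290, F4434. After flipping Y the toolpath is (75.676,99.347) → (140.821,99.347) → (140.821,47.416) → (75.676,47.416) → (75.676,99.347), returning to the start.

Shape 5 is a line segment drawn with `<path>`. Its stroke #ff8800 means engrave at S290, F4434. After flipping Y the toolpath is (162.426,65.240) → (162.229,137.336).

(bCNC post)
(Date: synthetic)
G21
G90
G00 X27.549 Y151.131
M3 S290
G1 X48.804 Y137.146 F4434
G1 X72.518 Y120.924
G1 X98.689 Y102.465
G1 X127.320 Y81.770
G1 X158.408 Y58.839
M5
G00 X180.177 Y81.495
M3 S916
G1 X179.270 Y84.286 F1085
G1 X176.896 Y86.011
G1 X173.962 Y86.011
G1 X171.588 Y84.286
G1 X170.681 Y81.495
G1 X171.588 Y78.704
G1 X173.962 Y76.979
G1 X176.896 Y76.979
G1 X179.270 Y78.704
G1 X180.177 Y81.495
M5
G00 X27.675 Y35.451
M3 S290
G1 X25.968 Y40.706 F4434
G1 X21.498 Y43.953
G1 X15.972 Y43.953
G1 X11.502 Y40.706
G1 X9.795 Y35.451
G1 X11.502 Y30.196
G1 X15.972 Y26.949
G1 X21.498 Y26.949
G1 X25.968 Y30.196
G1 X27.675 Y35.451
M5
G00 X75.676 Y99.347
M3 S290
G1 X140.821 Y99.347 F4434
G1 X140.821 Y47.416
G1 X75.676 Y47.416
G1 X75.676 Y99.347
M5
G00 X162.426 Y65.240
M3 S290
G1 X162.229 Y137.336 F4434
M5
G00 X0.000 Y0.000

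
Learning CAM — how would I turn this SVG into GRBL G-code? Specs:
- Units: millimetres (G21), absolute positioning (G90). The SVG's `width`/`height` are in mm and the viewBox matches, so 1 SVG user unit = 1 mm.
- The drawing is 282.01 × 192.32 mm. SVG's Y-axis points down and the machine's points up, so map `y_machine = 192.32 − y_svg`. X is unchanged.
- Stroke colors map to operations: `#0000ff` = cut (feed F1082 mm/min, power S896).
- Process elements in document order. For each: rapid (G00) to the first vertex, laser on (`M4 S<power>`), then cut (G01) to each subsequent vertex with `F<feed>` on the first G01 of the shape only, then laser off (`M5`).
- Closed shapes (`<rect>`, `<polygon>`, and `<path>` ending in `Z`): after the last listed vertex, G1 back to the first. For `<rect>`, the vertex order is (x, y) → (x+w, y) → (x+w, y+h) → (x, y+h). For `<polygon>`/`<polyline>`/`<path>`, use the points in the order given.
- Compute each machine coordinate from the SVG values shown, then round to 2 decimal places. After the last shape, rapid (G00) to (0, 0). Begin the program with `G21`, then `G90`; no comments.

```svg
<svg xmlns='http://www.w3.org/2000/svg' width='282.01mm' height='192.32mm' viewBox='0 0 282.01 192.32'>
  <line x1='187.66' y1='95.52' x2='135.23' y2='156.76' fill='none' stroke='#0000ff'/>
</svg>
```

G21
G90
G00 X187.66 Y96.80
M4 S896
G01 X135.23 Y35.56 F1082
M5
G00 X0.00 Y0.00

Since the viewBox matches the mm dimensions, user units are millimetres directly. The only transform is the Y-flip y_m = 192.32 − y_svg.

Shape 1 is a line segment drawn with `<line>`. Its stroke #0000ff means cut at S896, F1082. After flipping Y the toolpath is (187.66,96.80) → (135.23,35.56).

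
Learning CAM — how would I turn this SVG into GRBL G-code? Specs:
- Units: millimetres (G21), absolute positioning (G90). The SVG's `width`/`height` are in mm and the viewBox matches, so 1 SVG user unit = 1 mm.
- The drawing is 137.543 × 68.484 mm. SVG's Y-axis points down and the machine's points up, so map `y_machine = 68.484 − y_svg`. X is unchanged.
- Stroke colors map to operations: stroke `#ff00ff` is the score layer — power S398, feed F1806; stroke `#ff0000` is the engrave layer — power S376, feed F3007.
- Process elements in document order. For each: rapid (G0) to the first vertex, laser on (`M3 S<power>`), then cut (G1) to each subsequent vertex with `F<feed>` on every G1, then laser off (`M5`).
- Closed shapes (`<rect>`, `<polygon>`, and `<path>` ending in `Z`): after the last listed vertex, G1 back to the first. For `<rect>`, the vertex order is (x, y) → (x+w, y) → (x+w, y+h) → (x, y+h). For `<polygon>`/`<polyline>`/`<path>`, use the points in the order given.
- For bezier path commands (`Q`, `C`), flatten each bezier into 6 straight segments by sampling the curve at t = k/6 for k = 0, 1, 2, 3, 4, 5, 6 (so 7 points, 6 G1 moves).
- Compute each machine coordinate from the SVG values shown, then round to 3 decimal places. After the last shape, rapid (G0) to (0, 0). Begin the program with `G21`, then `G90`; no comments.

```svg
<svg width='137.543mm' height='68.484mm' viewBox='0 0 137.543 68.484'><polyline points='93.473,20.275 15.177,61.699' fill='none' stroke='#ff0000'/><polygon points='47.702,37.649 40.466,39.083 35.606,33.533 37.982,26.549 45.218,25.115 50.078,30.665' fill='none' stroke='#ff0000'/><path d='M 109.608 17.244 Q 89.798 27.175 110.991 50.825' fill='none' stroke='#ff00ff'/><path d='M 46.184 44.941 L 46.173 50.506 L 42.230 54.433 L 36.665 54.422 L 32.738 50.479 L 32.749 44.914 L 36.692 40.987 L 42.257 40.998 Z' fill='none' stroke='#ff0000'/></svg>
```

Since the viewBox matches the mm dimensions, user units are millimetres directly. The only transform is the Y-flip y_m = 68.484 − y_svg.

Shape 1 is a line segment drawn with `<polyline>`. Its stroke #ff0000 means engrave at S376, F3007. After flipping Y the toolpath is (93.473,48.209) → (15.177,6.785).

Shape 2 is a regular polygon drawn with `<polygon>`. Its stroke #ff0000 means engrave at S376, F3007. After flipping Y the toolpath is (47.702,30.835) → (40.466,29.401) → (35.606,34.951) → (37.982,41.935) → (45.218,43.369) → (50.078,37.819) → (47.702,30.835), returning to the start.

Shape 3 is a quadratic bezier drawn with `<path>`. Its stroke #ff00ff means score at S398, F1806. After flipping Y the toolpath is (109.608,51.240) → (104.144,47.549) → (100.957,43.095) → (100.049,37.879) → (101.418,31.901) → (105.066,25.161) → (110.991,17.659).

Shape 4 is a regular polygon drawn with `<path>`. Its stroke #ff0000 means engrave at S376, F3007. After flipping Y the toolpath is (46.184,23.543) → (46.173,17.978) → (42.230,14.051) → (36.665,14.062) → (32.738,18.005) → (32.749,23.570) → (36.692,27.497) → (42.257,27.486) → (46.184,23.543), returning to the start.

G21
G90
G0 X93.473 Y48.209
M3 S376
G1 X15.177 Y6.785 F3007
M5
G0 X47.702 Y30.835
M3 S376
G1 X40.466 Y29.401 F3007
G1 X35.606 Y34.951 F3007
G1 X37.982 Y41.935 F3007
G1 X45.218 Y43.369 F3007
G1 X50.078 Y37.819 F3007
G1 X47.702 Y30.835 F3007
M5
G0 X109.608 Y51.240
M3 S398
G1 X104.144 Y47.549 F1806
G1 X100.957 Y43.095 F1806
G1 X100.049 Y37.879 F1806
G1 X101.418 Y31.901 F1806
G1 X105.066 Y25.161 F1806
G1 X110.991 Y17.659 F1806
M5
G0 X46.184 Y23.543
M3 S376
G1 X46.173 Y17.978 F3007
G1 X42.230 Y14.051 F3007
G1 X36.665 Y14.062 F3007
G1 X32.738 Y18.005 F3007
G1 X32.749 Y23.570 F3007
G1 X36.692 Y27.497 F3007
G1 X42.257 Y27.486 F3007
G1 X46.184 Y23.543 F3007
M5
G0 X0.000 Y0.000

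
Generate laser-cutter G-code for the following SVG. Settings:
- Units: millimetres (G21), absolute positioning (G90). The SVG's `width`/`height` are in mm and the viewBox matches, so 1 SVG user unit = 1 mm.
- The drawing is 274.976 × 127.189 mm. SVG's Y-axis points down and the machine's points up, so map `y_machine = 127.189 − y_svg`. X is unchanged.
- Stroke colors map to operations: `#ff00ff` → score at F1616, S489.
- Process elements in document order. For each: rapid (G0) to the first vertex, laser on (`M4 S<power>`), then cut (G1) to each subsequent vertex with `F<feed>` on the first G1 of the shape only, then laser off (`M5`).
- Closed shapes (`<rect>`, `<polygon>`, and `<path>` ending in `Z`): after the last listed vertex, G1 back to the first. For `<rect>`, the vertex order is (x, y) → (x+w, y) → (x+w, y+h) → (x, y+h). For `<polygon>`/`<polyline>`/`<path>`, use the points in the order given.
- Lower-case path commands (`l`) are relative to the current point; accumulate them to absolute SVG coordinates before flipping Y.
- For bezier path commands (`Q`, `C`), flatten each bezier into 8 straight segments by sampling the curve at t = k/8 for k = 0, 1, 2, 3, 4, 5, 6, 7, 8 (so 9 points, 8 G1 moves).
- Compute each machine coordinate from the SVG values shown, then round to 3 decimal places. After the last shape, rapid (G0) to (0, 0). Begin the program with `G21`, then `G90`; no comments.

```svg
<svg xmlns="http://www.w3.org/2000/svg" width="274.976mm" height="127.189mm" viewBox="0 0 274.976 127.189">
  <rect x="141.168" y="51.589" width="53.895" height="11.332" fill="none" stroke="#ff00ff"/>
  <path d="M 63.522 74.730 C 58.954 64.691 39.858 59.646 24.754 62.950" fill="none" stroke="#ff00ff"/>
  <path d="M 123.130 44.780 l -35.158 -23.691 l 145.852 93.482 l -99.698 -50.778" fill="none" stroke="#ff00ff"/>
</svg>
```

viewBox `0 0 274.976 127.189` with mm width/height → 1 unit = 1 mm. Flip: y_m = 127.189 − y_svg.

**Shape 1** — `<rect>` rectangle, stroke `#ff00ff` → score (S489, F1616). Machine vertices: (141.168,75.600) → (195.063,75.600) → (195.063,64.268) → (141.168,64.268) → (141.168,75.600). Closed: final G1 returns to the first vertex.

**Shape 2** — `<path>` cubic bezier, stroke `#ff00ff` → score (S489, F1616). Control points (SVG): P0=(63.522,74.730), P1=(58.954,64.691), P2=(39.858,59.646), P3=(24.754,62.950); sampled at t=k/8. Machine vertices: (63.522,52.459) → (61.164,55.983) → (57.661,58.999) → (53.231,61.469) → (48.089,63.353) → (42.453,64.611) → (36.541,65.204) → (30.569,65.093) → (24.754,64.239). Open path.

**Shape 3** — `<path>` open polyline, stroke `#ff00ff` → score (S489, F1616). Machine vertices: (123.130,82.409) → (87.972,106.100) → (233.824,12.618) → (134.126,63.396). Open path.

G21
G90
G0 X141.168 Y75.600
M4 S489
G1 X195.063 Y75.600 F1616
G1 X195.063 Y64.268
G1 X141.168 Y64.268
G1 X141.168 Y75.600
M5
G0 X63.522 Y52.459
M4 S489
G1 X61.164 Y55.983 F1616
G1 X57.661 Y58.999
G1 X53.231 Y61.469
G1 X48.089 Y63.353
G1 X42.453 Y64.611
G1 X36.541 Y65.204
G1 X30.569 Y65.093
G1 X24.754 Y64.239
M5
G0 X123.130 Y82.409
M4 S489
G1 X87.972 Y106.100 F1616
G1 X233.824 Y12.618
G1 X134.126 Y63.396
M5
G0 X0.000 Y0.000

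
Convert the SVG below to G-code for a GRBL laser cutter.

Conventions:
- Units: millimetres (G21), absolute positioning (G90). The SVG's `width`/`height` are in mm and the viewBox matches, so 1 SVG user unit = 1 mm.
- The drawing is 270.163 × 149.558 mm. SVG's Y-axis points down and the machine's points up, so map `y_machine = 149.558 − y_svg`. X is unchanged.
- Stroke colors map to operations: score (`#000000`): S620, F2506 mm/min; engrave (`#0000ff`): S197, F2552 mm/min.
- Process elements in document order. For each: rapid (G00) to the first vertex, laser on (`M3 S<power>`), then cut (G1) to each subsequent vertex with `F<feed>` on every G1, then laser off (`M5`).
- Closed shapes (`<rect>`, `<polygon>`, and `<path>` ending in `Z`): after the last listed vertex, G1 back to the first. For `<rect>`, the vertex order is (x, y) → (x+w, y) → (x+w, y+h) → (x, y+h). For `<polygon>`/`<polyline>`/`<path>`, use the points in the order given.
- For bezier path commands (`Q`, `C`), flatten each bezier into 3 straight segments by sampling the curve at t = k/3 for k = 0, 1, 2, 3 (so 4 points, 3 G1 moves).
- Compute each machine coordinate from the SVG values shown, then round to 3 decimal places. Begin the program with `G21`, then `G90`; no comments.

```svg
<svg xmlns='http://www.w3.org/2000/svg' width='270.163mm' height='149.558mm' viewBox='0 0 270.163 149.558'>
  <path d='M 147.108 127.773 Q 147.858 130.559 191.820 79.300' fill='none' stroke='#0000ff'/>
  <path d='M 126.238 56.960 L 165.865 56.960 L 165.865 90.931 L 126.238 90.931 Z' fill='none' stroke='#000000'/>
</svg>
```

G21
G90
G00 X147.108 Y21.785
M3 S197
G1 X152.409 Y25.933 F2552
G1 X167.313 Y42.090 F2552
G1 X191.820 Y70.258 F2552
M5
G00 X126.238 Y92.598
M3 S620
G1 X165.865 Y92.598 F2506
G1 X165.865 Y58.627 F2506
G1 X126.238 Y58.627 F2506
G1 X126.238 Y92.598 F2506
M5

Since the viewBox matches the mm dimensions, user units are millimetres directly. The only transform is the Y-flip y_m = 149.558 − y_svg.

Shape 1 is a quadratic bezier drawn with `<path>`. Its stroke #0000ff means engrave at S197, F2552. After flipping Y the toolpath is (147.108,21.785) → (152.409,25.933) → (167.313,42.090) → (191.820,70.258).

Shape 2 is a rectangle drawn with `<path>`. Its stroke #000000 means score at S620, F2506. After flipping Y the toolpath is (126.238,92.598) → (165.865,92.598) → (165.865,58.627) → (126.238,58.627) → (126.238,92.598), returning to the start.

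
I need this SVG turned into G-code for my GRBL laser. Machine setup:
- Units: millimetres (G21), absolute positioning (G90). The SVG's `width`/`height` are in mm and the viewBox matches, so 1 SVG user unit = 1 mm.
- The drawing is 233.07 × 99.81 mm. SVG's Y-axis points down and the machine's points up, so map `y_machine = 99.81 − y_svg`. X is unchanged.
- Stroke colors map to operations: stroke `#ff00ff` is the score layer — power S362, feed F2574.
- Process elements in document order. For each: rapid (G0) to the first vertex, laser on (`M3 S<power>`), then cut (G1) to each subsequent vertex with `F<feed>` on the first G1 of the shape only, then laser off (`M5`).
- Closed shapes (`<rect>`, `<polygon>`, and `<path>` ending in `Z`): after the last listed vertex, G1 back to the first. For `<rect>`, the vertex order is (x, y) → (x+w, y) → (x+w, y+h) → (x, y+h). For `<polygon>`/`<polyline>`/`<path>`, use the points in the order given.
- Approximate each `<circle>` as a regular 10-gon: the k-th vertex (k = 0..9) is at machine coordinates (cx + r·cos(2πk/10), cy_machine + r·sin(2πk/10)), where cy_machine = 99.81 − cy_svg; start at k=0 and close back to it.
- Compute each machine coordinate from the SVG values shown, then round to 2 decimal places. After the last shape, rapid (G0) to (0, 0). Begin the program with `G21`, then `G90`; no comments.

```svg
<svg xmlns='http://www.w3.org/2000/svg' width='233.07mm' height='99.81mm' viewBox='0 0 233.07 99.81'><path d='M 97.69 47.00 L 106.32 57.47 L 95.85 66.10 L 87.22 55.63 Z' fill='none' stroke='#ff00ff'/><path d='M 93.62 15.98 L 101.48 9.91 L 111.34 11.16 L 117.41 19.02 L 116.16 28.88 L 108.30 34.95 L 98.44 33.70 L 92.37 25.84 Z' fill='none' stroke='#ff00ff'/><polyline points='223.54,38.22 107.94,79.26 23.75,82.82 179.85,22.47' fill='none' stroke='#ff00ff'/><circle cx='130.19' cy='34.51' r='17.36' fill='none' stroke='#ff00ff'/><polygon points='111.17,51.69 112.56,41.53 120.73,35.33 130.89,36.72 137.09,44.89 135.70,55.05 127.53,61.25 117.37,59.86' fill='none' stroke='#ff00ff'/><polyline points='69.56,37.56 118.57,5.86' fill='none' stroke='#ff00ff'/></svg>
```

G21
G90
G0 X97.69 Y52.81
M3 S362
G1 X106.32 Y42.34 F2574
G1 X95.85 Y33.71
G1 X87.22 Y44.18
G1 X97.69 Y52.81
M5
G0 X93.62 Y83.83
M3 S362
G1 X101.48 Y89.90 F2574
G1 X111.34 Y88.65
G1 X117.41 Y80.79
G1 X116.16 Y70.93
G1 X108.30 Y64.86
G1 X98.44 Y66.11
G1 X92.37 Y73.97
G1 X93.62 Y83.83
M5
G0 X223.54 Y61.59
M3 S362
G1 X107.94 Y20.55 F2574
G1 X23.75 Y16.99
G1 X179.85 Y77.34
M5
G0 X147.55 Y65.30
M3 S362
G1 X144.23 Y75.50 F2574
G1 X135.55 Y81.81
G1 X124.83 Y81.81
G1 X116.15 Y75.50
G1 X112.83 Y65.30
G1 X116.15 Y55.10
G1 X124.83 Y48.79
G1 X135.55 Y48.79
G1 X144.23 Y55.10
G1 X147.55 Y65.30
M5
G0 X111.17 Y48.12
M3 S362
G1 X112.56 Y58.28 F2574
G1 X120.73 Y64.48
G1 X130.89 Y63.09
G1 X137.09 Y54.92
G1 X135.70 Y44.76
G1 X127.53 Y38.56
G1 X117.37 Y39.95
G1 X111.17 Y48.12
M5
G0 X69.56 Y62.25
M3 S362
G1 X118.57 Y93.95 F2574
M5
G0 X0.00 Y0.00

viewBox `0 0 233.07 99.81` with mm width/height → 1 unit = 1 mm. Flip: y_m = 99.81 − y_svg.

**Shape 1** — `<path>` regular polygon, stroke `#ff00ff` → score (S362, F2574). Machine vertices: (97.69,52.81) → (106.32,42.34) → (95.85,33.71) → (87.22,44.18) → (97.69,52.81). Closed: final G1 returns to the first vertex.

**Shape 2** — `<path>` regular polygon, stroke `#ff00ff` → score (S362, F2574). Machine vertices: (93.62,83.83) → (101.48,89.90) → (111.34,88.65) → (117.41,80.79) → (116.16,70.93) → (108.30,64.86) → (98.44,66.11) → (92.37,73.97) → (93.62,83.83). Closed: final G1 returns to the first vertex.

**Shape 3** — `<polyline>` open polyline, stroke `#ff00ff` → score (S362, F2574). Machine vertices: (223.54,61.59) → (107.94,20.55) → (23.75,16.99) → (179.85,77.34). Open path.

**Shape 4** — `<circle>` circle, stroke `#ff00ff` → score (S362, F2574). Machine vertices: (147.55,65.30) → (144.23,75.50) → (135.55,81.81) → (124.83,81.81) → (116.15,75.50) → (112.83,65.30) → (116.15,55.10) → (124.83,48.79) → (135.55,48.79) → (144.23,55.10) → (147.55,65.30). Closed: final G1 returns to the first vertex.

**Shape 5** — `<polygon>` regular polygon, stroke `#ff00ff` → score (S362, F2574). Machine vertices: (111.17,48.12) → (112.56,58.28) → (120.73,64.48) → (130.89,63.09) → (137.09,54.92) → (135.70,44.76) → (127.53,38.56) → (117.37,39.95) → (111.17,48.12). Closed: final G1 returns to the first vertex.

**Shape 6** — `<polyline>` line segment, stroke `#ff00ff` → score (S362, F2574). Machine vertices: (69.56,62.25) → (118.57,93.95). Open path.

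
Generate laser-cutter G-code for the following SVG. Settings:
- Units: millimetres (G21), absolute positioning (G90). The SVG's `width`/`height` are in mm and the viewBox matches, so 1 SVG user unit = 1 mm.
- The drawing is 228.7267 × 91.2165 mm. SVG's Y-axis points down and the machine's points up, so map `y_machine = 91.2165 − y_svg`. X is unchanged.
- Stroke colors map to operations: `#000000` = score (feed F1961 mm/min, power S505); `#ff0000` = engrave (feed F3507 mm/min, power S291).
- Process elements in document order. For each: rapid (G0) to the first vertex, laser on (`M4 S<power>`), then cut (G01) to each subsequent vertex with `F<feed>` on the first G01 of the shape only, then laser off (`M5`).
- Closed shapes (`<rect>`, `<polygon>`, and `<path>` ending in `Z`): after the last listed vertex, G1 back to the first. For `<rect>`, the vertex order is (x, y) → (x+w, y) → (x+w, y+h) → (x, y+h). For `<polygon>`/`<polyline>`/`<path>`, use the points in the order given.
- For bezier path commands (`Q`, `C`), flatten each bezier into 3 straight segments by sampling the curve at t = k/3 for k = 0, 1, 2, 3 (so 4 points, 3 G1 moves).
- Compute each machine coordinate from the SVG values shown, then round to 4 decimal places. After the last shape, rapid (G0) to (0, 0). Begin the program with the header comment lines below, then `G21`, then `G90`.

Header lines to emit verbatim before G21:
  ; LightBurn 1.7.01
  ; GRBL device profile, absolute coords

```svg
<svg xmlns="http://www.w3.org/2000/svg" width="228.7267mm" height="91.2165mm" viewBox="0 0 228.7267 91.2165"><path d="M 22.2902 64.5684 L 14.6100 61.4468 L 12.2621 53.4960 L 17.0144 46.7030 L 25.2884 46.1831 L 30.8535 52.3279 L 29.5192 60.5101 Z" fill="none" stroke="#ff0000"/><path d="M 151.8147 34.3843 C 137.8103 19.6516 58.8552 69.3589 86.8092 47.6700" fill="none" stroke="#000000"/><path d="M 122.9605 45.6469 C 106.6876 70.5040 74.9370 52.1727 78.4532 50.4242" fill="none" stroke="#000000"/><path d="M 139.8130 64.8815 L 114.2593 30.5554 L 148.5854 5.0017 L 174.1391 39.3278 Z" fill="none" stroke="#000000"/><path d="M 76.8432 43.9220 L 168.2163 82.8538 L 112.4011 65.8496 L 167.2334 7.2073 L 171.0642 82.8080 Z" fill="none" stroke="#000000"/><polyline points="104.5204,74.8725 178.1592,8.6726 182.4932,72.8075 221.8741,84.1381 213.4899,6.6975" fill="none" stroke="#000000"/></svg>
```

viewBox `0 0 228.7267 91.2165` with mm width/height → 1 unit = 1 mm. Flip: y_m = 91.2165 − y_svg.

**Shape 1** — `<path>` regular polygon, stroke `#ff0000` → engrave (S291, F3507). Machine vertices: (22.2902,26.6481) → (14.6100,29.7697) → (12.2621,37.7205) → (17.0144,44.5135) → (25.2884,45.0334) → (30.8535,38.8886) → (29.5192,30.7064) → (22.2902,26.6481). Closed: final G1 returns to the first vertex.

**Shape 2** — `<path>` cubic bezier, stroke `#000000` → score (S505, F1961). Control points (SVG): P0=(151.8147,34.3843), P1=(137.8103,19.6516), P2=(58.8552,69.3589), P3=(86.8092,47.6700); sampled at t=k/3. Machine vertices: (151.8147,56.8322) → (122.5252,55.1159) → (88.1264,40.6254) → (86.8092,43.5465). Open path.

**Shape 3** — `<path>` cubic bezier, stroke `#000000` → score (S505, F1961). Control points (SVG): P0=(122.9605,45.6469), P1=(106.6876,70.5040), P2=(74.9370,52.1727), P3=(78.4532,50.4242); sampled at t=k/3. Machine vertices: (122.9605,45.5696) → (103.4078,32.8949) → (84.8132,35.7299) → (78.4532,40.7923). Open path.

**Shape 4** — `<path>` regular polygon, stroke `#000000` → score (S505, F1961). Machine vertices: (139.8130,26.3350) → (114.2593,60.6611) → (148.5854,86.2148) → (174.1391,51.8887) → (139.8130,26.3350). Closed: final G1 returns to the first vertex.

**Shape 5** — `<path>` closed polygon, stroke `#000000` → score (S505, F1961). Machine vertices: (76.8432,47.2945) → (168.2163,8.3627) → (112.4011,25.3669) → (167.2334,84.0092) → (171.0642,8.4085) → (76.8432,47.2945). Closed: final G1 returns to the first vertex.

**Shape 6** — `<polyline>` open polyline, stroke `#000000` → score (S505, F1961). Machine vertices: (104.5204,16.3440) → (178.1592,82.5439) → (182.4932,18.4090) → (221.8741,7.0784) → (213.4899,84.5190). Open path.

; LightBurn 1.7.01
; GRBL device profile, absolute coords
G21
G90
G0 X22.2902 Y26.6481
M4 S291
G01 X14.6100 Y29.7697 F3507
G01 X12.2621 Y37.7205
G01 X17.0144 Y44.5135
G01 X25.2884 Y45.0334
G01 X30.8535 Y38.8886
G01 X29.5192 Y30.7064
G01 X22.2902 Y26.6481
M5
G0 X151.8147 Y56.8322
M4 S505
G01 X122.5252 Y55.1159 F1961
G01 X88.1264 Y40.6254
G01 X86.8092 Y43.5465
M5
G0 X122.9605 Y45.5696
M4 S505
G01 X103.4078 Y32.8949 F1961
G01 X84.8132 Y35.7299
G01 X78.4532 Y40.7923
M5
G0 X139.8130 Y26.3350
M4 S505
G01 X114.2593 Y60.6611 F1961
G01 X148.5854 Y86.2148
G01 X174.1391 Y51.8887
G01 X139.8130 Y26.3350
M5
G0 X76.8432 Y47.2945
M4 S505
G01 X168.2163 Y8.3627 F1961
G01 X112.4011 Y25.3669
G01 X167.2334 Y84.0092
G01 X171.0642 Y8.4085
G01 X76.8432 Y47.2945
M5
G0 X104.5204 Y16.3440
M4 S505
G01 X178.1592 Y82.5439 F1961
G01 X182.4932 Y18.4090
G01 X221.8741 Y7.0784
G01 X213.4899 Y84.5190
M5
G0 X0.0000 Y0.0000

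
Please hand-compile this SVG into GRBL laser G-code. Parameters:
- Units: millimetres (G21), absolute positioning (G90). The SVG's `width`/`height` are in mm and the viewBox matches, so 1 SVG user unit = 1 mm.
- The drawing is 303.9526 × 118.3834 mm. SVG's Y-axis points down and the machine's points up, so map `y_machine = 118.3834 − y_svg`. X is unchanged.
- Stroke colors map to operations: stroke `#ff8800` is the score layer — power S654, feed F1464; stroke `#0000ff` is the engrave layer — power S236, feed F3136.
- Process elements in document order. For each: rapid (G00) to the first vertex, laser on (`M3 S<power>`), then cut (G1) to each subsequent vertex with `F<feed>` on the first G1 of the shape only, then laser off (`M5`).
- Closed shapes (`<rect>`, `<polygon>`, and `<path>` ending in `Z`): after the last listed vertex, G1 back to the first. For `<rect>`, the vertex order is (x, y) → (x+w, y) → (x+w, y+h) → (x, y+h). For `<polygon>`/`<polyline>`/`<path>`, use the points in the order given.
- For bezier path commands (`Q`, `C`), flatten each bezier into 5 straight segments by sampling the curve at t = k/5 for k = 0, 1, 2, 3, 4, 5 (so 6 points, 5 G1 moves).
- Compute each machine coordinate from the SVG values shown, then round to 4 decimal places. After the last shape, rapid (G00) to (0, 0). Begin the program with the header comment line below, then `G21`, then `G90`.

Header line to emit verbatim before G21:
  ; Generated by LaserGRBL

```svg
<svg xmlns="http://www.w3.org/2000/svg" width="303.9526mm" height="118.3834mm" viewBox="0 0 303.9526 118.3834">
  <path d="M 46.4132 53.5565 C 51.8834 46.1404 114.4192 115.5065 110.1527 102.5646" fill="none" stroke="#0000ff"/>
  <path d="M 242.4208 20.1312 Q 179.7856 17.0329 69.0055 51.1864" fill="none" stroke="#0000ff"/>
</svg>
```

Since the viewBox matches the mm dimensions, user units are millimetres directly. The only transform is the Y-flip y_m = 118.3834 − y_svg.

Shape 1 is a cubic bezier drawn with `<path>`. Its stroke #0000ff means engrave at S236, F3136. After flipping Y the toolpath is (46.4132,64.8269) → (55.5522,61.3354) → (72.4414,47.0525) → (91.1349,29.6146) → (105.6873,16.6579) → (110.1527,15.8188).

Shape 2 is a quadratic bezier drawn with `<path>`. Its stroke #0000ff means engrave at S236, F3136. After flipping Y the toolpath is (242.4208,98.2522) → (215.4409,98.0014) → (184.6095,94.7706) → (149.9264,88.5595) → (111.3917,79.3683) → (69.0055,67.1970).

; Generated by LaserGRBL
G21
G90
G00 X46.4132 Y64.8269
M3 S236
G1 X55.5522 Y61.3354 F3136
G1 X72.4414 Y47.0525
G1 X91.1349 Y29.6146
G1 X105.6873 Y16.6579
G1 X110.1527 Y15.8188
M5
G00 X242.4208 Y98.2522
M3 S236
G1 X215.4409 Y98.0014 F3136
G1 X184.6095 Y94.7706
G1 X149.9264 Y88.5595
G1 X111.3917 Y79.3683
G1 X69.0055 Y67.1970
M5
G00 X0.0000 Y0.0000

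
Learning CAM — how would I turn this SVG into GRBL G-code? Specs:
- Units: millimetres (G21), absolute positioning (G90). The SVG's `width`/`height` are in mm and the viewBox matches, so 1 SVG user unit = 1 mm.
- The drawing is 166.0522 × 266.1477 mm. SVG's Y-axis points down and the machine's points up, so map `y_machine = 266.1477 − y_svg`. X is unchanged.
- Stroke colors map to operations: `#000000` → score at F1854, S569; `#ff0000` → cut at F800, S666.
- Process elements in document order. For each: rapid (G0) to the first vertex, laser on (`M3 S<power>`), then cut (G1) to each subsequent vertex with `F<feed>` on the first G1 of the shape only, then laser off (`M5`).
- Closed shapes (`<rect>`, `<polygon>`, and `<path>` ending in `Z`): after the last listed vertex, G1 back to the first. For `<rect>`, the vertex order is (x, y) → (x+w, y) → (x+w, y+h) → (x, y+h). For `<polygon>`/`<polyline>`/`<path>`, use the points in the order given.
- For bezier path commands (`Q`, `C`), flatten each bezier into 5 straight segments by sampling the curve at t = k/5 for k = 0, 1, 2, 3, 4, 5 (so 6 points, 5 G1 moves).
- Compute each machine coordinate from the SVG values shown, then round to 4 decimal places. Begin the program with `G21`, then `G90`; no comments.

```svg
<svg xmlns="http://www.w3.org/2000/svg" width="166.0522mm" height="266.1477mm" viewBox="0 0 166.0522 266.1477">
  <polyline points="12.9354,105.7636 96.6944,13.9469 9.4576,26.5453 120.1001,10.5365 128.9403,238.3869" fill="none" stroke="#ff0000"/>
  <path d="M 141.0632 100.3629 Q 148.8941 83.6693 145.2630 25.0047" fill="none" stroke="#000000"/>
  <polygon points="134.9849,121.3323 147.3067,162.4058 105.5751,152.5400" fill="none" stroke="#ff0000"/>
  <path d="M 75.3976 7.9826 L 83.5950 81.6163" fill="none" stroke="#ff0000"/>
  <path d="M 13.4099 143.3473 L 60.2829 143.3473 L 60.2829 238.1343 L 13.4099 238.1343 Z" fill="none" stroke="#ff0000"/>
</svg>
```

G21
G90
G0 X12.9354 Y160.3841
M3 S666
G1 X96.6944 Y252.2008 F800
G1 X9.4576 Y239.6024
G1 X120.1001 Y255.6112
G1 X128.9403 Y27.7608
M5
G0 X141.0632 Y165.7848
M3 S569
G1 X143.7371 Y174.1411 F1854
G1 X145.4940 Y185.8550
G1 X146.3340 Y200.9267
G1 X146.2570 Y219.3560
G1 X145.2630 Y241.1430
M5
G0 X134.9849 Y144.8154
M3 S666
G1 X147.3067 Y103.7419 F800
G1 X105.5751 Y113.6077
G1 X134.9849 Y144.8154
M5
G0 X75.3976 Y258.1651
M3 S666
G1 X83.5950 Y184.5314 F800
M5
G0 X13.4099 Y122.8004
M3 S666
G1 X60.2829 Y122.8004 F800
G1 X60.2829 Y28.0134
G1 X13.4099 Y28.0134
G1 X13.4099 Y122.8004
M5

viewBox `0 0 166.0522 266.1477` with mm width/height → 1 unit = 1 mm. Flip: y_m = 266.1477 − y_svg.

**Shape 1** — `<polyline>` open polyline, stroke `#ff0000` → cut (S666, F800). Machine vertices: (12.9354,160.3841) → (96.6944,252.2008) → (9.4576,239.6024) → (120.1001,255.6112) → (128.9403,27.7608). Open path.

**Shape 2** — `<path>` quadratic bezier, stroke `#000000` → score (S569, F1854). Control points (SVG): P0=(141.0632,100.3629), P1=(148.8941,83.6693), P2=(145.2630,25.0047); sampled at t=k/5. Machine vertices: (141.0632,165.7848) → (143.7371,174.1411) → (145.4940,185.8550) → (146.3340,200.9267) → (146.2570,219.3560) → (145.2630,241.1430). Open path.

**Shape 3** — `<polygon>` regular polygon, stroke `#ff0000` → cut (S666, F800). Machine vertices: (134.9849,144.8154) → (147.3067,103.7419) → (105.5751,113.6077) → (134.9849,144.8154). Closed: final G1 returns to the first vertex.

**Shape 4** — `<path>` line segment, stroke `#ff0000` → cut (S666, F800). Machine vertices: (75.3976,258.1651) → (83.5950,184.5314). Open path.

**Shape 5** — `<path>` rectangle, stroke `#ff0000` → cut (S666, F800). Machine vertices: (13.4099,122.8004) → (60.2829,122.8004) → (60.2829,28.0134) → (13.4099,28.0134) → (13.4099,122.8004). Closed: final G1 returns to the first vertex.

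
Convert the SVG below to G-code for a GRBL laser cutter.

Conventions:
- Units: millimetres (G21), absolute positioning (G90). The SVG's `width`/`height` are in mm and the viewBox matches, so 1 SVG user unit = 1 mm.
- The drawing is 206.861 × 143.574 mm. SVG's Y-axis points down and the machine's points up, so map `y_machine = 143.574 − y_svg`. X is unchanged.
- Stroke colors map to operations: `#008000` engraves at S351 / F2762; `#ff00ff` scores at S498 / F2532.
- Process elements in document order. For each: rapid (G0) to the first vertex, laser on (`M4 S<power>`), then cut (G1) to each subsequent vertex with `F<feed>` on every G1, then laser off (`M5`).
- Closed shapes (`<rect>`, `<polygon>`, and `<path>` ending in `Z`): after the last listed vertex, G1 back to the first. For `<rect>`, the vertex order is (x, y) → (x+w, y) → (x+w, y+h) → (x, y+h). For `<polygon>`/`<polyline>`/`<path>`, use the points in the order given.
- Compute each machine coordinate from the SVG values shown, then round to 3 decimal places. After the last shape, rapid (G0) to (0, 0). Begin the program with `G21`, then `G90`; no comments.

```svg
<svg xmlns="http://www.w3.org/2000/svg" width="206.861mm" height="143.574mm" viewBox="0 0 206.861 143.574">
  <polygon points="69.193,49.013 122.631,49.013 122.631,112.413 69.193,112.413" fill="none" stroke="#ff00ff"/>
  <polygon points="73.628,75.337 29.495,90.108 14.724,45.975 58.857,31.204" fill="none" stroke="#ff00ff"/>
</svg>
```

G21
G90
G0 X69.193 Y94.561
M4 S498
G1 X122.631 Y94.561 F2532
G1 X122.631 Y31.161 F2532
G1 X69.193 Y31.161 F2532
G1 X69.193 Y94.561 F2532
M5
G0 X73.628 Y68.237
M4 S498
G1 X29.495 Y53.466 F2532
G1 X14.724 Y97.599 F2532
G1 X58.857 Y112.370 F2532
G1 X73.628 Y68.237 F2532
M5
G0 X0.000 Y0.000

Since the viewBox matches the mm dimensions, user units are millimetres directly. The only transform is the Y-flip y_m = 143.574 − y_svg.

Shape 1 is a rectangle drawn with `<polygon>`. Its stroke #ff00ff means score at S498, F2532. After flipping Y the toolpath is (69.193,94.561) → (122.631,94.561) → (122.631,31.161) → (69.193,31.161) → (69.193,94.561), returning to the start.

Shape 2 is a regular polygon drawn with `<polygon>`. Its stroke #ff00ff means score at S498, F2532. After flipping Y the toolpath is (73.628,68.237) → (29.495,53.466) → (14.724,97.599) → (58.857,112.370) → (73.628,68.237), returning to the start.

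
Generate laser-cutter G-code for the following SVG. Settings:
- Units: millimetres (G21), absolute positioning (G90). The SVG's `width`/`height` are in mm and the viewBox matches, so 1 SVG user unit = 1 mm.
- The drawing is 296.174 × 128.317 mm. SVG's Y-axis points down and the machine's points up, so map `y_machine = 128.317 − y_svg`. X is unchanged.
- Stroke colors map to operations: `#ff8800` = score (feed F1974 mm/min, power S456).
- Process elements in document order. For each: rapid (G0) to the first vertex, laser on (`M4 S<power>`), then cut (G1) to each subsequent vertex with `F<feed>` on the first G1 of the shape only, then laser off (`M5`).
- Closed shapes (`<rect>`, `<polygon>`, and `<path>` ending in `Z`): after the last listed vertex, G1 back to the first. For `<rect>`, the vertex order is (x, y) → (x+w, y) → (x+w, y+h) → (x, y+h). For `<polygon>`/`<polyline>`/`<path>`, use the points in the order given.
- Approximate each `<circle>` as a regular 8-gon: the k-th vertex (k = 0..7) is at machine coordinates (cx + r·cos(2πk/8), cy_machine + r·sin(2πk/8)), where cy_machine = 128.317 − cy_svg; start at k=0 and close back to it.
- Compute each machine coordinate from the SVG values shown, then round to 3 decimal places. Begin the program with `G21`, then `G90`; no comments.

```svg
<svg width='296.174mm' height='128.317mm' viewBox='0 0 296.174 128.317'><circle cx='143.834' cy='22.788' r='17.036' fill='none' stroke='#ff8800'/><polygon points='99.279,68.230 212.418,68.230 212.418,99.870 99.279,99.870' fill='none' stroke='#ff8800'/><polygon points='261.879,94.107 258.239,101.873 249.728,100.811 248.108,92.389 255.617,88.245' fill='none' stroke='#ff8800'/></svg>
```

Since the viewBox matches the mm dimensions, user units are millimetres directly. The only transform is the Y-flip y_m = 128.317 − y_svg.

Shape 1 is a circle drawn with `<circle>`. Its stroke #ff8800 means score at S456, F1974. After flipping Y the toolpath is (160.870,105.529) → (155.880,117.575) → (143.834,122.565) → (131.788,117.575) → (126.798,105.529) → (131.788,93.483) → (143.834,88.493) → (155.880,93.483) → (160.870,105.529), returning to the start.

Shape 2 is a rectangle drawn with `<polygon>`. Its stroke #ff8800 means score at S456, F1974. After flipping Y the toolpath is (99.279,60.087) → (212.418,60.087) → (212.418,28.447) → (99.279,28.447) → (99.279,60.087), returning to the start.

Shape 3 is a regular polygon drawn with `<polygon>`. Its stroke #ff8800 means score at S456, F1974. After flipping Y the toolpath is (261.879,34.210) → (258.239,26.444) → (249.728,27.506) → (248.108,35.928) → (255.617,40.072) → (261.879,34.210), returning to the start.

G21
G90
G0 X160.870 Y105.529
M4 S456
G1 X155.880 Y117.575 F1974
G1 X143.834 Y122.565
G1 X131.788 Y117.575
G1 X126.798 Y105.529
G1 X131.788 Y93.483
G1 X143.834 Y88.493
G1 X155.880 Y93.483
G1 X160.870 Y105.529
M5
G0 X99.279 Y60.087
M4 S456
G1 X212.418 Y60.087 F1974
G1 X212.418 Y28.447
G1 X99.279 Y28.447
G1 X99.279 Y60.087
M5
G0 X261.879 Y34.210
M4 S456
G1 X258.239 Y26.444 F1974
G1 X249.728 Y27.506
G1 X248.108 Y35.928
G1 X255.617 Y40.072
G1 X261.879 Y34.210
M5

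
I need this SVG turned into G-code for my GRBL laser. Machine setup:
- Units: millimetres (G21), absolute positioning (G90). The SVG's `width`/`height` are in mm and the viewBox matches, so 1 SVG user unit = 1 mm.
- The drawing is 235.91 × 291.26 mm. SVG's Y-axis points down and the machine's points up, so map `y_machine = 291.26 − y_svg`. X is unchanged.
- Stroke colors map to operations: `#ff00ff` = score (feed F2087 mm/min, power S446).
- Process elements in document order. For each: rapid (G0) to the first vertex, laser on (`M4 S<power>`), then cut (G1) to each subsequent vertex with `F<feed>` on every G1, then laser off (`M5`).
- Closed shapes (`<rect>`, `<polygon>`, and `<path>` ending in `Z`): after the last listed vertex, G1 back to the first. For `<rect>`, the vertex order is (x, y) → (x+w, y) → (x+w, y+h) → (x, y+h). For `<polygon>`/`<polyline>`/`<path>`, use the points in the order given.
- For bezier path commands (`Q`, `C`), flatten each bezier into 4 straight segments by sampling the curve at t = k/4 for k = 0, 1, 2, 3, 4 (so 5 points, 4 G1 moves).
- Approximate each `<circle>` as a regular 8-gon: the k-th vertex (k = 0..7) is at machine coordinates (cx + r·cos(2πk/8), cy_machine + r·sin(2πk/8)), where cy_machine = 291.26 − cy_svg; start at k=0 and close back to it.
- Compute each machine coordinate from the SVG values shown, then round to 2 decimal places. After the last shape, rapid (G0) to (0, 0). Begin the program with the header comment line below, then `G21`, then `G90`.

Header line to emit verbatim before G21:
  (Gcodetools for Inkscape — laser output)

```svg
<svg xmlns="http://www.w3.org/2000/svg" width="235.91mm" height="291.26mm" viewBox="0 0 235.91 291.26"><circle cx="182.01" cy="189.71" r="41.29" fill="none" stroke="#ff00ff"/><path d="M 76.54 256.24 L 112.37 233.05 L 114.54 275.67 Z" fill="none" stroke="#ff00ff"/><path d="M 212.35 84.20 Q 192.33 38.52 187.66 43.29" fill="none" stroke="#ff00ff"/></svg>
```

Since the viewBox matches the mm dimensions, user units are millimetres directly. The only transform is the Y-flip y_m = 291.26 − y_svg.

Shape 1 is a circle drawn with `<circle>`. Its stroke #ff00ff means score at S446, F2087. After flipping Y the toolpath is (223.30,101.55) → (211.21,130.75) → (182.01,142.84) → (152.81,130.75) → (140.72,101.55) → (152.81,72.35) → (182.01,60.26) → (211.21,72.35) → (223.30,101.55), returning to the start.

Shape 2 is a regular polygon drawn with `<path>`. Its stroke #ff00ff means score at S446, F2087. After flipping Y the toolpath is (76.54,35.02) → (112.37,58.21) → (114.54,15.59) → (76.54,35.02), returning to the start.

Shape 3 is a quadratic bezier drawn with `<path>`. Its stroke #ff00ff means score at S446, F2087. After flipping Y the toolpath is (212.35,207.06) → (203.30,226.75) → (196.17,240.13) → (190.95,247.20) → (187.66,247.97).

(Gcodetools for Inkscape — laser output)
G21
G90
G0 X223.30 Y101.55
M4 S446
G1 X211.21 Y130.75 F2087
G1 X182.01 Y142.84 F2087
G1 X152.81 Y130.75 F2087
G1 X140.72 Y101.55 F2087
G1 X152.81 Y72.35 F2087
G1 X182.01 Y60.26 F2087
G1 X211.21 Y72.35 F2087
G1 X223.30 Y101.55 F2087
M5
G0 X76.54 Y35.02
M4 S446
G1 X112.37 Y58.21 F2087
G1 X114.54 Y15.59 F2087
G1 X76.54 Y35.02 F2087
M5
G0 X212.35 Y207.06
M4 S446
G1 X203.30 Y226.75 F2087
G1 X196.17 Y240.13 F2087
G1 X190.95 Y247.20 F2087
G1 X187.66 Y247.97 F2087
M5
G0 X0.00 Y0.00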